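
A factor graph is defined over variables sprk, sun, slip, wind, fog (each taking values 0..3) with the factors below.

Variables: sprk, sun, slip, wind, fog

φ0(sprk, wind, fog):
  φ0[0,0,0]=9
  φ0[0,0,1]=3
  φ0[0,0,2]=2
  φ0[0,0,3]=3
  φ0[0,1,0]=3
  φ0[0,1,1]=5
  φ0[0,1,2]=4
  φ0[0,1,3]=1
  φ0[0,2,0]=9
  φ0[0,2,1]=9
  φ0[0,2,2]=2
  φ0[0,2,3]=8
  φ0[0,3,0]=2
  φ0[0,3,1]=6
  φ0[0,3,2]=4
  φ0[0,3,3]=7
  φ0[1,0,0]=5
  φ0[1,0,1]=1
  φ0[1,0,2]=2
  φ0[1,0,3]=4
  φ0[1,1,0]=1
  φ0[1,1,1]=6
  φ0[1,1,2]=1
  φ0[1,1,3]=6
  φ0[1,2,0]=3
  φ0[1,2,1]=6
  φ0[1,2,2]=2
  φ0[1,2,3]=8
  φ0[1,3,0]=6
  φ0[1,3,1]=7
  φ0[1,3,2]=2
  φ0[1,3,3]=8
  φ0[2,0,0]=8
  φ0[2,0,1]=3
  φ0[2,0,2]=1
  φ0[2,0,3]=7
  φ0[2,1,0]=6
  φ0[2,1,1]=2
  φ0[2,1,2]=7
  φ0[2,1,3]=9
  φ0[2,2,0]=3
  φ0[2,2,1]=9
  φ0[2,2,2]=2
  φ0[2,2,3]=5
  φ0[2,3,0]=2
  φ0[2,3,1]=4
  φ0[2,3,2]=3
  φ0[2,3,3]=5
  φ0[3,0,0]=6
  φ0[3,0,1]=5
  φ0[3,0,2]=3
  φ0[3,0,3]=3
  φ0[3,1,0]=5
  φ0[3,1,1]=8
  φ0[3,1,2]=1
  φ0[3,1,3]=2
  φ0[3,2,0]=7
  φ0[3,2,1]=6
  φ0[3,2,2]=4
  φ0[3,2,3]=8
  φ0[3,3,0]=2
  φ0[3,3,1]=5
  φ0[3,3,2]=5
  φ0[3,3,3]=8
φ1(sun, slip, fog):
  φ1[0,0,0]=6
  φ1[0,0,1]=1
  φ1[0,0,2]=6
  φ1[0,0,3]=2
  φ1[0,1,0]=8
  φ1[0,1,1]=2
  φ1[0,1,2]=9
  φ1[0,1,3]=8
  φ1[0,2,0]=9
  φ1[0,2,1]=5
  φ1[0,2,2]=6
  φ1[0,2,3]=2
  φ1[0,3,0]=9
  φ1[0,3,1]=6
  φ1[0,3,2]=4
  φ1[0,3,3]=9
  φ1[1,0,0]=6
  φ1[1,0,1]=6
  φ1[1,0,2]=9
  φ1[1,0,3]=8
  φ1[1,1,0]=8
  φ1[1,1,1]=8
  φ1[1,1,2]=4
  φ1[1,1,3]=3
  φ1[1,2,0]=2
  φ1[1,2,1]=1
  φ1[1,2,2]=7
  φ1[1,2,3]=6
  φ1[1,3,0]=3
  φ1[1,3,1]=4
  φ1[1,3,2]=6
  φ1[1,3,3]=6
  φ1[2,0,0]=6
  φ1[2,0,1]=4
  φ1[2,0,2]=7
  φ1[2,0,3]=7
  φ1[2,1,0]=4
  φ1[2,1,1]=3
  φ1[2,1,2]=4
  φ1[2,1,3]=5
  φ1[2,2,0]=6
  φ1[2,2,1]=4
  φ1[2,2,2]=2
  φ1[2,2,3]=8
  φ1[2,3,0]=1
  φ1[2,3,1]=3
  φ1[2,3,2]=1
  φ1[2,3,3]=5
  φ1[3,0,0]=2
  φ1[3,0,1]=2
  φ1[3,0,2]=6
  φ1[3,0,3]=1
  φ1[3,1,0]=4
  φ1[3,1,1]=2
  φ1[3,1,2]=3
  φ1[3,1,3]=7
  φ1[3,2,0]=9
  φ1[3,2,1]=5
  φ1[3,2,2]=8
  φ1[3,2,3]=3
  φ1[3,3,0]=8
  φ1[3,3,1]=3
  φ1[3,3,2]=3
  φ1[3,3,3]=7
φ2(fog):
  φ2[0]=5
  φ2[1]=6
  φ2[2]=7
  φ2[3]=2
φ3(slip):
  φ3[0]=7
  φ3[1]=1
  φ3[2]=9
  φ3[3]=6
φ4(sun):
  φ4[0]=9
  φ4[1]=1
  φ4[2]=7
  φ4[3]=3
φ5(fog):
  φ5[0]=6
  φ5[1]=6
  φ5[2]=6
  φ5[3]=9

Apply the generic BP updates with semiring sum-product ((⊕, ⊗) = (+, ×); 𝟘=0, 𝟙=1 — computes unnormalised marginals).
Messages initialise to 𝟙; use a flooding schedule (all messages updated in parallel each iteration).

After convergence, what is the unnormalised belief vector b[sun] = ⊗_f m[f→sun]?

init: all messages = 𝟙 over 4 values
r1 m[φ0→sprk] = [77, 68, 76, 78]
r1 m[φ0→wind] = [65, 67, 91, 76]
r1 m[φ0→fog] = [77, 85, 45, 92]
r1 m[φ1→sun] = [92, 87, 70, 73]
r1 m[φ1→slip] = [79, 82, 83, 78]
r1 m[φ1→fog] = [91, 59, 85, 87]
r1 m[φ2→fog] = [5, 6, 7, 2]
r1 m[φ3→slip] = [7, 1, 9, 6]
r1 m[φ4→sun] = [9, 1, 7, 3]
r1 m[φ5→fog] = [6, 6, 6, 9]
r1 m[sprk→φ0] = [1, 1, 1, 1]
r1 m[sun→φ1] = [1, 1, 1, 1]
r1 m[sun→φ4] = [1, 1, 1, 1]
r1 m[slip→φ1] = [1, 1, 1, 1]
r1 m[slip→φ3] = [1, 1, 1, 1]
r1 m[wind→φ0] = [1, 1, 1, 1]
r1 m[fog→φ0] = [1, 1, 1, 1]
r1 m[fog→φ1] = [1, 1, 1, 1]
r1 m[fog→φ2] = [1, 1, 1, 1]
r1 m[fog→φ5] = [1, 1, 1, 1]
r2 m[φ0→sprk] = [77, 68, 76, 78]
r2 m[φ0→wind] = [65, 67, 91, 76]
r2 m[φ0→fog] = [77, 85, 45, 92]
r2 m[φ1→sun] = [92, 87, 70, 73]
r2 m[φ1→slip] = [79, 82, 83, 78]
r2 m[φ1→fog] = [91, 59, 85, 87]
r2 m[φ2→fog] = [5, 6, 7, 2]
r2 m[φ3→slip] = [7, 1, 9, 6]
r2 m[φ4→sun] = [9, 1, 7, 3]
r2 m[φ5→fog] = [6, 6, 6, 9]
r2 m[sprk→φ0] = [1, 1, 1, 1]
r2 m[sun→φ1] = [9, 1, 7, 3]
r2 m[sun→φ4] = [92, 87, 70, 73]
r2 m[slip→φ1] = [7, 1, 9, 6]
r2 m[slip→φ3] = [79, 82, 83, 78]
r2 m[wind→φ0] = [1, 1, 1, 1]
r2 m[fog→φ0] = [2730, 2124, 3570, 1566]
r2 m[fog→φ1] = [2310, 3060, 1890, 1656]
r2 m[fog→φ2] = [42042, 30090, 22950, 72036]
r2 m[fog→φ5] = [35035, 30090, 26775, 16008]
r3 m[φ0→sprk] = [184236, 149136, 177228, 184872]
r3 m[φ0→wind] = [157110, 160152, 204894, 173316]
r3 m[φ0→fog] = [77, 85, 45, 92]
r3 m[φ1→sun] = [1102224, 1013124, 908826, 973908]
r3 m[φ1→slip] = [774288, 886896, 957954, 881358]
r3 m[φ1→fog] = [2934, 1725, 2271, 2336]
r3 m[φ2→fog] = [5, 6, 7, 2]
r3 m[φ3→slip] = [7, 1, 9, 6]
r3 m[φ4→sun] = [9, 1, 7, 3]
r3 m[φ5→fog] = [6, 6, 6, 9]
r3 m[sprk→φ0] = [1, 1, 1, 1]
r3 m[sun→φ1] = [9, 1, 7, 3]
r3 m[sun→φ4] = [92, 87, 70, 73]
r3 m[slip→φ1] = [7, 1, 9, 6]
r3 m[slip→φ3] = [79, 82, 83, 78]
r3 m[wind→φ0] = [1, 1, 1, 1]
r3 m[fog→φ0] = [2730, 2124, 3570, 1566]
r3 m[fog→φ1] = [2310, 3060, 1890, 1656]
r3 m[fog→φ2] = [42042, 30090, 22950, 72036]
r3 m[fog→φ5] = [35035, 30090, 26775, 16008]
r4 m[φ0→sprk] = [184236, 149136, 177228, 184872]
r4 m[φ0→wind] = [157110, 160152, 204894, 173316]
r4 m[φ0→fog] = [77, 85, 45, 92]
r4 m[φ1→sun] = [1102224, 1013124, 908826, 973908]
r4 m[φ1→slip] = [774288, 886896, 957954, 881358]
r4 m[φ1→fog] = [2934, 1725, 2271, 2336]
r4 m[φ2→fog] = [5, 6, 7, 2]
r4 m[φ3→slip] = [7, 1, 9, 6]
r4 m[φ4→sun] = [9, 1, 7, 3]
r4 m[φ5→fog] = [6, 6, 6, 9]
r4 m[sprk→φ0] = [1, 1, 1, 1]
r4 m[sun→φ1] = [9, 1, 7, 3]
r4 m[sun→φ4] = [1102224, 1013124, 908826, 973908]
r4 m[slip→φ1] = [7, 1, 9, 6]
r4 m[slip→φ3] = [774288, 886896, 957954, 881358]
r4 m[wind→φ0] = [1, 1, 1, 1]
r4 m[fog→φ0] = [88020, 62100, 95382, 42048]
r4 m[fog→φ1] = [2310, 3060, 1890, 1656]
r4 m[fog→φ2] = [1355508, 879750, 613170, 1934208]
r4 m[fog→φ5] = [1129590, 879750, 715365, 429824]
r5 m[φ0→sprk] = [5396256, 4323222, 5123394, 5373774]
r5 m[φ0→wind] = [4687632, 4621230, 5972652, 4935132]
r5 m[φ0→fog] = [77, 85, 45, 92]
r5 m[φ1→sun] = [1102224, 1013124, 908826, 973908]
r5 m[φ1→slip] = [774288, 886896, 957954, 881358]
r5 m[φ1→fog] = [2934, 1725, 2271, 2336]
r5 m[φ2→fog] = [5, 6, 7, 2]
r5 m[φ3→slip] = [7, 1, 9, 6]
r5 m[φ4→sun] = [9, 1, 7, 3]
r5 m[φ5→fog] = [6, 6, 6, 9]
r5 m[sprk→φ0] = [1, 1, 1, 1]
r5 m[sun→φ1] = [9, 1, 7, 3]
r5 m[sun→φ4] = [1102224, 1013124, 908826, 973908]
r5 m[slip→φ1] = [7, 1, 9, 6]
r5 m[slip→φ3] = [774288, 886896, 957954, 881358]
r5 m[wind→φ0] = [1, 1, 1, 1]
r5 m[fog→φ0] = [88020, 62100, 95382, 42048]
r5 m[fog→φ1] = [2310, 3060, 1890, 1656]
r5 m[fog→φ2] = [1355508, 879750, 613170, 1934208]
r5 m[fog→φ5] = [1129590, 879750, 715365, 429824]
r6 m[φ0→sprk] = [5396256, 4323222, 5123394, 5373774]
r6 m[φ0→wind] = [4687632, 4621230, 5972652, 4935132]
r6 m[φ0→fog] = [77, 85, 45, 92]
r6 m[φ1→sun] = [1102224, 1013124, 908826, 973908]
r6 m[φ1→slip] = [774288, 886896, 957954, 881358]
r6 m[φ1→fog] = [2934, 1725, 2271, 2336]
r6 m[φ2→fog] = [5, 6, 7, 2]
r6 m[φ3→slip] = [7, 1, 9, 6]
r6 m[φ4→sun] = [9, 1, 7, 3]
r6 m[φ5→fog] = [6, 6, 6, 9]
r6 m[sprk→φ0] = [1, 1, 1, 1]
r6 m[sun→φ1] = [9, 1, 7, 3]
r6 m[sun→φ4] = [1102224, 1013124, 908826, 973908]
r6 m[slip→φ1] = [7, 1, 9, 6]
r6 m[slip→φ3] = [774288, 886896, 957954, 881358]
r6 m[wind→φ0] = [1, 1, 1, 1]
r6 m[fog→φ0] = [88020, 62100, 95382, 42048]
r6 m[fog→φ1] = [2310, 3060, 1890, 1656]
r6 m[fog→φ2] = [1355508, 879750, 613170, 1934208]
r6 m[fog→φ5] = [1129590, 879750, 715365, 429824]
fixed point reached at round 6
b[sun] = ⊗ incoming = [9920016, 1013124, 6361782, 2921724]

b[sun] = [9920016, 1013124, 6361782, 2921724]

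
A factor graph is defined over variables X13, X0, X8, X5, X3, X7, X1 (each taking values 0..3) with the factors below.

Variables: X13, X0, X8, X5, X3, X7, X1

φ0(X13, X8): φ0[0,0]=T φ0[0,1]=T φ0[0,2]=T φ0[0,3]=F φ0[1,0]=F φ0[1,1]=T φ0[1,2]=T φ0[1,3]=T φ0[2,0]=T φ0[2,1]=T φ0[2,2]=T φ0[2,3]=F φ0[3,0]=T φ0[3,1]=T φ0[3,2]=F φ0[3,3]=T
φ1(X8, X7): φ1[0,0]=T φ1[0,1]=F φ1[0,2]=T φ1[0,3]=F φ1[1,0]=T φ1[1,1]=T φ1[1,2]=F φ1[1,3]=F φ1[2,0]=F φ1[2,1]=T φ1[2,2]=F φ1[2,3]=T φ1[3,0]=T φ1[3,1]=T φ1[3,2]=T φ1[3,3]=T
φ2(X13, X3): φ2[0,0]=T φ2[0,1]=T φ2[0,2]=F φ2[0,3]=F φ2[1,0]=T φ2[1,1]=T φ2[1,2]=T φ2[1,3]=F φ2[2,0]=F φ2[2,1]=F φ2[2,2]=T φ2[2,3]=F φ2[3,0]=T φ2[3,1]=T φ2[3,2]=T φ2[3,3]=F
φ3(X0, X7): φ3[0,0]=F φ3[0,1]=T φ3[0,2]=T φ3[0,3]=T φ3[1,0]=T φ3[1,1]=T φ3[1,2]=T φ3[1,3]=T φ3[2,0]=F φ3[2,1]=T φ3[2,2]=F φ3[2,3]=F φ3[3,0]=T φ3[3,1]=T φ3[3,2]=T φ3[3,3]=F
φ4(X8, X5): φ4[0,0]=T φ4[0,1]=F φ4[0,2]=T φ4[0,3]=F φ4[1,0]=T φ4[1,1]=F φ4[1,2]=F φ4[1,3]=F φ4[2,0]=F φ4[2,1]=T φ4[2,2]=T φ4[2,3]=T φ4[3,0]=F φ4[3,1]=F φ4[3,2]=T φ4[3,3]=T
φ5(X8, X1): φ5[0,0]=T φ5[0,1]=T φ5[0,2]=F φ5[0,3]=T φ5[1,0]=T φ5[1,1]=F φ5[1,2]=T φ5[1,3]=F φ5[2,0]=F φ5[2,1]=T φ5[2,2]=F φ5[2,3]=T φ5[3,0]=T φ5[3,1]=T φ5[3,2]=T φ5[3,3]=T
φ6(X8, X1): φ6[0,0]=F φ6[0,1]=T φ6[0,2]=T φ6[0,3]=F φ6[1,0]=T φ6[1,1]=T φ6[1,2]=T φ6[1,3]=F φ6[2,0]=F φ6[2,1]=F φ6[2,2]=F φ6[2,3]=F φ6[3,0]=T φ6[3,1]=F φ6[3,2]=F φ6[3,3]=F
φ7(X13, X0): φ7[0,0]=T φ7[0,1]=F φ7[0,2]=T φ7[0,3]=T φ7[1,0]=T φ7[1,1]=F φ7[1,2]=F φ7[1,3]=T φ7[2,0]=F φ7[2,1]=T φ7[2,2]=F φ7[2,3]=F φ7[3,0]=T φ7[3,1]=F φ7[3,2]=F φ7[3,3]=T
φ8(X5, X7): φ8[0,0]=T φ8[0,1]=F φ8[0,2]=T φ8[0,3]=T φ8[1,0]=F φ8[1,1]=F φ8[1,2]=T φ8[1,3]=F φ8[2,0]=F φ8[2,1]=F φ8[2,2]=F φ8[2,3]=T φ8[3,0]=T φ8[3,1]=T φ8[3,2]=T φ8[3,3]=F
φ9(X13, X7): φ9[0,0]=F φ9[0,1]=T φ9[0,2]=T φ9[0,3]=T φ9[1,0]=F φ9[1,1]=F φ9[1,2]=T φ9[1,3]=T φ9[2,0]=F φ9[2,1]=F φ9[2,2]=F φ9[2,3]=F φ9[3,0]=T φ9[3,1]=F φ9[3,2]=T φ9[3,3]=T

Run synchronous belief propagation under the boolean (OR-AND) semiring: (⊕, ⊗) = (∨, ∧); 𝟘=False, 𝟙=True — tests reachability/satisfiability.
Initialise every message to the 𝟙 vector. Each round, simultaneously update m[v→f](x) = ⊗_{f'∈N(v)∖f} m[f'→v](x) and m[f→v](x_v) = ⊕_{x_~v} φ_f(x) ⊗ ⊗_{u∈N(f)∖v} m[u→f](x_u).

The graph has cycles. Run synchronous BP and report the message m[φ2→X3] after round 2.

init: all messages = 𝟙 over 4 values
r1 m[φ0→X13] = [T, T, T, T]
r1 m[φ0→X8] = [T, T, T, T]
r1 m[φ1→X8] = [T, T, T, T]
r1 m[φ1→X7] = [T, T, T, T]
r1 m[φ2→X13] = [T, T, T, T]
r1 m[φ2→X3] = [T, T, T, F]
r1 m[φ3→X0] = [T, T, T, T]
r1 m[φ3→X7] = [T, T, T, T]
r1 m[φ4→X8] = [T, T, T, T]
r1 m[φ4→X5] = [T, T, T, T]
r1 m[φ5→X8] = [T, T, T, T]
r1 m[φ5→X1] = [T, T, T, T]
r1 m[φ6→X8] = [T, T, F, T]
r1 m[φ6→X1] = [T, T, T, F]
r1 m[φ7→X13] = [T, T, T, T]
r1 m[φ7→X0] = [T, T, T, T]
r1 m[φ8→X5] = [T, T, T, T]
r1 m[φ8→X7] = [T, T, T, T]
r1 m[φ9→X13] = [T, T, F, T]
r1 m[φ9→X7] = [T, T, T, T]
r1 m[X13→φ0] = [T, T, T, T]
r1 m[X13→φ2] = [T, T, T, T]
r1 m[X13→φ7] = [T, T, T, T]
r1 m[X13→φ9] = [T, T, T, T]
r1 m[X0→φ3] = [T, T, T, T]
r1 m[X0→φ7] = [T, T, T, T]
r1 m[X8→φ0] = [T, T, T, T]
r1 m[X8→φ1] = [T, T, T, T]
r1 m[X8→φ4] = [T, T, T, T]
r1 m[X8→φ5] = [T, T, T, T]
r1 m[X8→φ6] = [T, T, T, T]
r1 m[X5→φ4] = [T, T, T, T]
r1 m[X5→φ8] = [T, T, T, T]
r1 m[X3→φ2] = [T, T, T, T]
r1 m[X7→φ1] = [T, T, T, T]
r1 m[X7→φ3] = [T, T, T, T]
r1 m[X7→φ8] = [T, T, T, T]
r1 m[X7→φ9] = [T, T, T, T]
r1 m[X1→φ5] = [T, T, T, T]
r1 m[X1→φ6] = [T, T, T, T]
r2 m[φ0→X13] = [T, T, T, T]
r2 m[φ0→X8] = [T, T, T, T]
r2 m[φ1→X8] = [T, T, T, T]
r2 m[φ1→X7] = [T, T, T, T]
r2 m[φ2→X13] = [T, T, T, T]
r2 m[φ2→X3] = [T, T, T, F]
r2 m[φ3→X0] = [T, T, T, T]
r2 m[φ3→X7] = [T, T, T, T]
r2 m[φ4→X8] = [T, T, T, T]
r2 m[φ4→X5] = [T, T, T, T]
r2 m[φ5→X8] = [T, T, T, T]
r2 m[φ5→X1] = [T, T, T, T]
r2 m[φ6→X8] = [T, T, F, T]
r2 m[φ6→X1] = [T, T, T, F]
r2 m[φ7→X13] = [T, T, T, T]
r2 m[φ7→X0] = [T, T, T, T]
r2 m[φ8→X5] = [T, T, T, T]
r2 m[φ8→X7] = [T, T, T, T]
r2 m[φ9→X13] = [T, T, F, T]
r2 m[φ9→X7] = [T, T, T, T]
r2 m[X13→φ0] = [T, T, F, T]
r2 m[X13→φ2] = [T, T, F, T]
r2 m[X13→φ7] = [T, T, F, T]
r2 m[X13→φ9] = [T, T, T, T]
r2 m[X0→φ3] = [T, T, T, T]
r2 m[X0→φ7] = [T, T, T, T]
r2 m[X8→φ0] = [T, T, F, T]
r2 m[X8→φ1] = [T, T, F, T]
r2 m[X8→φ4] = [T, T, F, T]
r2 m[X8→φ5] = [T, T, F, T]
r2 m[X8→φ6] = [T, T, T, T]
r2 m[X5→φ4] = [T, T, T, T]
r2 m[X5→φ8] = [T, T, T, T]
r2 m[X3→φ2] = [T, T, T, T]
r2 m[X7→φ1] = [T, T, T, T]
r2 m[X7→φ3] = [T, T, T, T]
r2 m[X7→φ8] = [T, T, T, T]
r2 m[X7→φ9] = [T, T, T, T]
r2 m[X1→φ5] = [T, T, T, F]
r2 m[X1→φ6] = [T, T, T, T]

message @ round 2 = [T, T, T, F]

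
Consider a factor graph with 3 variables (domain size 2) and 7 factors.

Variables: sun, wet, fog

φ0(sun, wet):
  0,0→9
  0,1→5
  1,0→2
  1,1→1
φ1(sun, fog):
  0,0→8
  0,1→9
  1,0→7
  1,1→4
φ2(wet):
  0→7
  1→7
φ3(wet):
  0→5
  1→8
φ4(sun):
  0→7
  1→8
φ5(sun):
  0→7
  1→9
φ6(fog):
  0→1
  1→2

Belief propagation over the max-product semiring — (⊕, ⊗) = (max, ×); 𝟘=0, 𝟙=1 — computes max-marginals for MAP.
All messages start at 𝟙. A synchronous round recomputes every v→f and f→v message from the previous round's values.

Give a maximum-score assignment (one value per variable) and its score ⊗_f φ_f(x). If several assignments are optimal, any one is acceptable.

init: all messages = 𝟙 over 2 values
r1 m[φ0→sun] = [9, 2]
r1 m[φ0→wet] = [9, 5]
r1 m[φ1→sun] = [9, 7]
r1 m[φ1→fog] = [8, 9]
r1 m[φ2→wet] = [7, 7]
r1 m[φ3→wet] = [5, 8]
r1 m[φ4→sun] = [7, 8]
r1 m[φ5→sun] = [7, 9]
r1 m[φ6→fog] = [1, 2]
r1 m[sun→φ0] = [1, 1]
r1 m[sun→φ1] = [1, 1]
r1 m[sun→φ4] = [1, 1]
r1 m[sun→φ5] = [1, 1]
r1 m[wet→φ0] = [1, 1]
r1 m[wet→φ2] = [1, 1]
r1 m[wet→φ3] = [1, 1]
r1 m[fog→φ1] = [1, 1]
r1 m[fog→φ6] = [1, 1]
r2 m[φ0→sun] = [9, 2]
r2 m[φ0→wet] = [9, 5]
r2 m[φ1→sun] = [9, 7]
r2 m[φ1→fog] = [8, 9]
r2 m[φ2→wet] = [7, 7]
r2 m[φ3→wet] = [5, 8]
r2 m[φ4→sun] = [7, 8]
r2 m[φ5→sun] = [7, 9]
r2 m[φ6→fog] = [1, 2]
r2 m[sun→φ0] = [441, 504]
r2 m[sun→φ1] = [441, 144]
r2 m[sun→φ4] = [567, 126]
r2 m[sun→φ5] = [567, 112]
r2 m[wet→φ0] = [35, 56]
r2 m[wet→φ2] = [45, 40]
r2 m[wet→φ3] = [63, 35]
r2 m[fog→φ1] = [1, 2]
r2 m[fog→φ6] = [8, 9]
r3 m[φ0→sun] = [315, 70]
r3 m[φ0→wet] = [3969, 2205]
r3 m[φ1→sun] = [18, 8]
r3 m[φ1→fog] = [3528, 3969]
r3 m[φ2→wet] = [7, 7]
r3 m[φ3→wet] = [5, 8]
r3 m[φ4→sun] = [7, 8]
r3 m[φ5→sun] = [7, 9]
r3 m[φ6→fog] = [1, 2]
r3 m[sun→φ0] = [441, 504]
r3 m[sun→φ1] = [441, 144]
r3 m[sun→φ4] = [567, 126]
r3 m[sun→φ5] = [567, 112]
r3 m[wet→φ0] = [35, 56]
r3 m[wet→φ2] = [45, 40]
r3 m[wet→φ3] = [63, 35]
r3 m[fog→φ1] = [1, 2]
r3 m[fog→φ6] = [8, 9]
r4 m[φ0→sun] = [315, 70]
r4 m[φ0→wet] = [3969, 2205]
r4 m[φ1→sun] = [18, 8]
r4 m[φ1→fog] = [3528, 3969]
r4 m[φ2→wet] = [7, 7]
r4 m[φ3→wet] = [5, 8]
r4 m[φ4→sun] = [7, 8]
r4 m[φ5→sun] = [7, 9]
r4 m[φ6→fog] = [1, 2]
r4 m[sun→φ0] = [882, 576]
r4 m[sun→φ1] = [15435, 5040]
r4 m[sun→φ4] = [39690, 5040]
r4 m[sun→φ5] = [39690, 4480]
r4 m[wet→φ0] = [35, 56]
r4 m[wet→φ2] = [19845, 17640]
r4 m[wet→φ3] = [27783, 15435]
r4 m[fog→φ1] = [1, 2]
r4 m[fog→φ6] = [3528, 3969]
r5 m[φ0→sun] = [315, 70]
r5 m[φ0→wet] = [7938, 4410]
r5 m[φ1→sun] = [18, 8]
r5 m[φ1→fog] = [123480, 138915]
r5 m[φ2→wet] = [7, 7]
r5 m[φ3→wet] = [5, 8]
r5 m[φ4→sun] = [7, 8]
r5 m[φ5→sun] = [7, 9]
r5 m[φ6→fog] = [1, 2]
r5 m[sun→φ0] = [882, 576]
r5 m[sun→φ1] = [15435, 5040]
r5 m[sun→φ4] = [39690, 5040]
r5 m[sun→φ5] = [39690, 4480]
r5 m[wet→φ0] = [35, 56]
r5 m[wet→φ2] = [19845, 17640]
r5 m[wet→φ3] = [27783, 15435]
r5 m[fog→φ1] = [1, 2]
r5 m[fog→φ6] = [3528, 3969]
r6 m[φ0→sun] = [315, 70]
r6 m[φ0→wet] = [7938, 4410]
r6 m[φ1→sun] = [18, 8]
r6 m[φ1→fog] = [123480, 138915]
r6 m[φ2→wet] = [7, 7]
r6 m[φ3→wet] = [5, 8]
r6 m[φ4→sun] = [7, 8]
r6 m[φ5→sun] = [7, 9]
r6 m[φ6→fog] = [1, 2]
r6 m[sun→φ0] = [882, 576]
r6 m[sun→φ1] = [15435, 5040]
r6 m[sun→φ4] = [39690, 5040]
r6 m[sun→φ5] = [39690, 4480]
r6 m[wet→φ0] = [35, 56]
r6 m[wet→φ2] = [39690, 35280]
r6 m[wet→φ3] = [55566, 30870]
r6 m[fog→φ1] = [1, 2]
r6 m[fog→φ6] = [123480, 138915]
r7 m[φ0→sun] = [315, 70]
r7 m[φ0→wet] = [7938, 4410]
r7 m[φ1→sun] = [18, 8]
r7 m[φ1→fog] = [123480, 138915]
r7 m[φ2→wet] = [7, 7]
r7 m[φ3→wet] = [5, 8]
r7 m[φ4→sun] = [7, 8]
r7 m[φ5→sun] = [7, 9]
r7 m[φ6→fog] = [1, 2]
r7 m[sun→φ0] = [882, 576]
r7 m[sun→φ1] = [15435, 5040]
r7 m[sun→φ4] = [39690, 5040]
r7 m[sun→φ5] = [39690, 4480]
r7 m[wet→φ0] = [35, 56]
r7 m[wet→φ2] = [39690, 35280]
r7 m[wet→φ3] = [55566, 30870]
r7 m[fog→φ1] = [1, 2]
r7 m[fog→φ6] = [123480, 138915]
fixed point reached at round 7
traceback from sun: (sun=0, wet=0, fog=1), score=277830

assignment: (sun=0, wet=0, fog=1); score = 277830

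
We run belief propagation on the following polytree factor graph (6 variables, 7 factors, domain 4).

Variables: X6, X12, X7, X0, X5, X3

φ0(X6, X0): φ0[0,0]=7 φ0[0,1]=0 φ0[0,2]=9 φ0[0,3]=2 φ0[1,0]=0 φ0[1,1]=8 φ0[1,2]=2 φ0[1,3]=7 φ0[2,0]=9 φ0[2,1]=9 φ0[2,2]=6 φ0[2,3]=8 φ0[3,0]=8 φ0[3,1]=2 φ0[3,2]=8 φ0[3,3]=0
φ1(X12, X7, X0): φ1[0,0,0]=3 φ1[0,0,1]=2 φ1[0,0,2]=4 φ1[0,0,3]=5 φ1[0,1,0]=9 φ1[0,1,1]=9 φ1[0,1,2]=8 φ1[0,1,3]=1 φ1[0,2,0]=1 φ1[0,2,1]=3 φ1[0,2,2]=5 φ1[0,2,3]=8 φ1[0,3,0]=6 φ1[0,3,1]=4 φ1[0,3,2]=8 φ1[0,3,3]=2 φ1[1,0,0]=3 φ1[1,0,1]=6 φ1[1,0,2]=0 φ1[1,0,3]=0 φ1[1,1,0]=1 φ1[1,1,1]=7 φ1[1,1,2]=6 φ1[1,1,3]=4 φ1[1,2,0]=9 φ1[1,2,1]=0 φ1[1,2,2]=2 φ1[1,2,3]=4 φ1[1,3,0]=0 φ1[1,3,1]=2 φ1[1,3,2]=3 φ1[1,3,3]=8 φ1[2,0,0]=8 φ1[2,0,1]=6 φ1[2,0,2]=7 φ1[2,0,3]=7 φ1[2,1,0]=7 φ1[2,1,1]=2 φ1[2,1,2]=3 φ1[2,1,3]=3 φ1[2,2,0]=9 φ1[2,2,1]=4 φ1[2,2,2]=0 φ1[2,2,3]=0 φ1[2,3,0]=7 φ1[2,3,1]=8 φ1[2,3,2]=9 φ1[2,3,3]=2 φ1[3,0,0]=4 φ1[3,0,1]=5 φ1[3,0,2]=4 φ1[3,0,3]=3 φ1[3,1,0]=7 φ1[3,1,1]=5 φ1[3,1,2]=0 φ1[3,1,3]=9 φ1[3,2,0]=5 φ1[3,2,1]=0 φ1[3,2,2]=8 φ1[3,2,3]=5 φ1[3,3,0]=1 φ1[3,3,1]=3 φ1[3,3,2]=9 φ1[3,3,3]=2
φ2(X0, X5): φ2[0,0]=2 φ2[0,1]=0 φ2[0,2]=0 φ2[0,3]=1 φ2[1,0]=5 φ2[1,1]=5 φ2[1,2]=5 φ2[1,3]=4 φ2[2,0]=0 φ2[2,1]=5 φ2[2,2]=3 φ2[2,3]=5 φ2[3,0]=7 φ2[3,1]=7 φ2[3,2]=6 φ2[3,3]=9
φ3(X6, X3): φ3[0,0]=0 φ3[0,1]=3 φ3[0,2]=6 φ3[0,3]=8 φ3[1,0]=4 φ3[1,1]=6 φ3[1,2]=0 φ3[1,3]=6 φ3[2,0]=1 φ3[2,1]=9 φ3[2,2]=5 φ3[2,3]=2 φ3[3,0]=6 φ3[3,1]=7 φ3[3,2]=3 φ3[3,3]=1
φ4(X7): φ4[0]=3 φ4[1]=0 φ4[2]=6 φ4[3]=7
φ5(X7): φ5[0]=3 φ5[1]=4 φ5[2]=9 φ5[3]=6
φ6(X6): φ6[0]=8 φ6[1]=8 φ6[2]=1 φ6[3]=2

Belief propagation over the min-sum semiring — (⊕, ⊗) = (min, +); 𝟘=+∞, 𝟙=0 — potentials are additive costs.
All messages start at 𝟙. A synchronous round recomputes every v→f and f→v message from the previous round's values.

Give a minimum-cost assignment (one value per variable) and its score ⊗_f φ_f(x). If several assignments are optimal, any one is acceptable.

assignment: (X6=2, X12=3, X7=1, X0=2, X5=0, X3=0); score = 12

init: all messages = 𝟙 over 4 values
r1 m[φ0→X6] = [0, 0, 6, 0]
r1 m[φ0→X0] = [0, 0, 2, 0]
r1 m[φ1→X12] = [1, 0, 0, 0]
r1 m[φ1→X7] = [0, 0, 0, 0]
r1 m[φ1→X0] = [0, 0, 0, 0]
r1 m[φ2→X0] = [0, 4, 0, 6]
r1 m[φ2→X5] = [0, 0, 0, 1]
r1 m[φ3→X6] = [0, 0, 1, 1]
r1 m[φ3→X3] = [0, 3, 0, 1]
r1 m[φ4→X7] = [3, 0, 6, 7]
r1 m[φ5→X7] = [3, 4, 9, 6]
r1 m[φ6→X6] = [8, 8, 1, 2]
r1 m[X6→φ0] = [0, 0, 0, 0]
r1 m[X6→φ3] = [0, 0, 0, 0]
r1 m[X6→φ6] = [0, 0, 0, 0]
r1 m[X12→φ1] = [0, 0, 0, 0]
r1 m[X7→φ1] = [0, 0, 0, 0]
r1 m[X7→φ4] = [0, 0, 0, 0]
r1 m[X7→φ5] = [0, 0, 0, 0]
r1 m[X0→φ0] = [0, 0, 0, 0]
r1 m[X0→φ1] = [0, 0, 0, 0]
r1 m[X0→φ2] = [0, 0, 0, 0]
r1 m[X5→φ2] = [0, 0, 0, 0]
r1 m[X3→φ3] = [0, 0, 0, 0]
r2 m[φ0→X6] = [0, 0, 6, 0]
r2 m[φ0→X0] = [0, 0, 2, 0]
r2 m[φ1→X12] = [1, 0, 0, 0]
r2 m[φ1→X7] = [0, 0, 0, 0]
r2 m[φ1→X0] = [0, 0, 0, 0]
r2 m[φ2→X0] = [0, 4, 0, 6]
r2 m[φ2→X5] = [0, 0, 0, 1]
r2 m[φ3→X6] = [0, 0, 1, 1]
r2 m[φ3→X3] = [0, 3, 0, 1]
r2 m[φ4→X7] = [3, 0, 6, 7]
r2 m[φ5→X7] = [3, 4, 9, 6]
r2 m[φ6→X6] = [8, 8, 1, 2]
r2 m[X6→φ0] = [8, 8, 2, 3]
r2 m[X6→φ3] = [8, 8, 7, 2]
r2 m[X6→φ6] = [0, 0, 7, 1]
r2 m[X12→φ1] = [0, 0, 0, 0]
r2 m[X7→φ1] = [6, 4, 15, 13]
r2 m[X7→φ4] = [3, 4, 9, 6]
r2 m[X7→φ5] = [3, 0, 6, 7]
r2 m[X0→φ0] = [0, 4, 0, 6]
r2 m[X0→φ1] = [0, 4, 2, 6]
r2 m[X0→φ2] = [0, 0, 2, 0]
r2 m[X5→φ2] = [0, 0, 0, 0]
r2 m[X3→φ3] = [0, 0, 0, 0]
r3 m[φ0→X6] = [4, 0, 6, 6]
r3 m[φ0→X0] = [8, 5, 8, 3]
r3 m[φ1→X12] = [9, 5, 9, 6]
r3 m[φ1→X7] = [2, 1, 1, 0]
r3 m[φ1→X0] = [5, 6, 4, 5]
r3 m[φ2→X0] = [0, 4, 0, 6]
r3 m[φ2→X5] = [2, 0, 0, 1]
r3 m[φ3→X6] = [0, 0, 1, 1]
r3 m[φ3→X3] = [8, 9, 5, 3]
r3 m[φ4→X7] = [3, 0, 6, 7]
r3 m[φ5→X7] = [3, 4, 9, 6]
r3 m[φ6→X6] = [8, 8, 1, 2]
r3 m[X6→φ0] = [8, 8, 2, 3]
r3 m[X6→φ3] = [8, 8, 7, 2]
r3 m[X6→φ6] = [0, 0, 7, 1]
r3 m[X12→φ1] = [0, 0, 0, 0]
r3 m[X7→φ1] = [6, 4, 15, 13]
r3 m[X7→φ4] = [3, 4, 9, 6]
r3 m[X7→φ5] = [3, 0, 6, 7]
r3 m[X0→φ0] = [0, 4, 0, 6]
r3 m[X0→φ1] = [0, 4, 2, 6]
r3 m[X0→φ2] = [0, 0, 2, 0]
r3 m[X5→φ2] = [0, 0, 0, 0]
r3 m[X3→φ3] = [0, 0, 0, 0]
r4 m[φ0→X6] = [4, 0, 6, 6]
r4 m[φ0→X0] = [8, 5, 8, 3]
r4 m[φ1→X12] = [9, 5, 9, 6]
r4 m[φ1→X7] = [2, 1, 1, 0]
r4 m[φ1→X0] = [5, 6, 4, 5]
r4 m[φ2→X0] = [0, 4, 0, 6]
r4 m[φ2→X5] = [2, 0, 0, 1]
r4 m[φ3→X6] = [0, 0, 1, 1]
r4 m[φ3→X3] = [8, 9, 5, 3]
r4 m[φ4→X7] = [3, 0, 6, 7]
r4 m[φ5→X7] = [3, 4, 9, 6]
r4 m[φ6→X6] = [8, 8, 1, 2]
r4 m[X6→φ0] = [8, 8, 2, 3]
r4 m[X6→φ3] = [12, 8, 7, 8]
r4 m[X6→φ6] = [4, 0, 7, 7]
r4 m[X12→φ1] = [0, 0, 0, 0]
r4 m[X7→φ1] = [6, 4, 15, 13]
r4 m[X7→φ4] = [5, 5, 10, 6]
r4 m[X7→φ5] = [5, 1, 7, 7]
r4 m[X0→φ0] = [5, 10, 4, 11]
r4 m[X0→φ1] = [8, 9, 8, 9]
r4 m[X0→φ2] = [13, 11, 12, 8]
r4 m[X5→φ2] = [0, 0, 0, 0]
r4 m[X3→φ3] = [0, 0, 0, 0]
r5 m[φ0→X6] = [10, 5, 10, 11]
r5 m[φ0→X0] = [8, 5, 8, 3]
r5 m[φ1→X12] = [14, 13, 15, 12]
r5 m[φ1→X7] = [8, 8, 8, 8]
r5 m[φ1→X0] = [5, 6, 4, 5]
r5 m[φ2→X0] = [0, 4, 0, 6]
r5 m[φ2→X5] = [12, 13, 13, 14]
r5 m[φ3→X6] = [0, 0, 1, 1]
r5 m[φ3→X3] = [8, 14, 8, 9]
r5 m[φ4→X7] = [3, 0, 6, 7]
r5 m[φ5→X7] = [3, 4, 9, 6]
r5 m[φ6→X6] = [8, 8, 1, 2]
r5 m[X6→φ0] = [8, 8, 2, 3]
r5 m[X6→φ3] = [12, 8, 7, 8]
r5 m[X6→φ6] = [4, 0, 7, 7]
r5 m[X12→φ1] = [0, 0, 0, 0]
r5 m[X7→φ1] = [6, 4, 15, 13]
r5 m[X7→φ4] = [5, 5, 10, 6]
r5 m[X7→φ5] = [5, 1, 7, 7]
r5 m[X0→φ0] = [5, 10, 4, 11]
r5 m[X0→φ1] = [8, 9, 8, 9]
r5 m[X0→φ2] = [13, 11, 12, 8]
r5 m[X5→φ2] = [0, 0, 0, 0]
r5 m[X3→φ3] = [0, 0, 0, 0]
r6 m[φ0→X6] = [10, 5, 10, 11]
r6 m[φ0→X0] = [8, 5, 8, 3]
r6 m[φ1→X12] = [14, 13, 15, 12]
r6 m[φ1→X7] = [8, 8, 8, 8]
r6 m[φ1→X0] = [5, 6, 4, 5]
r6 m[φ2→X0] = [0, 4, 0, 6]
r6 m[φ2→X5] = [12, 13, 13, 14]
r6 m[φ3→X6] = [0, 0, 1, 1]
r6 m[φ3→X3] = [8, 14, 8, 9]
r6 m[φ4→X7] = [3, 0, 6, 7]
r6 m[φ5→X7] = [3, 4, 9, 6]
r6 m[φ6→X6] = [8, 8, 1, 2]
r6 m[X6→φ0] = [8, 8, 2, 3]
r6 m[X6→φ3] = [18, 13, 11, 13]
r6 m[X6→φ6] = [10, 5, 11, 12]
r6 m[X12→φ1] = [0, 0, 0, 0]
r6 m[X7→φ1] = [6, 4, 15, 13]
r6 m[X7→φ4] = [11, 12, 17, 14]
r6 m[X7→φ5] = [11, 8, 14, 15]
r6 m[X0→φ0] = [5, 10, 4, 11]
r6 m[X0→φ1] = [8, 9, 8, 9]
r6 m[X0→φ2] = [13, 11, 12, 8]
r6 m[X5→φ2] = [0, 0, 0, 0]
r6 m[X3→φ3] = [0, 0, 0, 0]
r7 m[φ0→X6] = [10, 5, 10, 11]
r7 m[φ0→X0] = [8, 5, 8, 3]
r7 m[φ1→X12] = [14, 13, 15, 12]
r7 m[φ1→X7] = [8, 8, 8, 8]
r7 m[φ1→X0] = [5, 6, 4, 5]
r7 m[φ2→X0] = [0, 4, 0, 6]
r7 m[φ2→X5] = [12, 13, 13, 14]
r7 m[φ3→X6] = [0, 0, 1, 1]
r7 m[φ3→X3] = [12, 19, 13, 13]
r7 m[φ4→X7] = [3, 0, 6, 7]
r7 m[φ5→X7] = [3, 4, 9, 6]
r7 m[φ6→X6] = [8, 8, 1, 2]
r7 m[X6→φ0] = [8, 8, 2, 3]
r7 m[X6→φ3] = [18, 13, 11, 13]
r7 m[X6→φ6] = [10, 5, 11, 12]
r7 m[X12→φ1] = [0, 0, 0, 0]
r7 m[X7→φ1] = [6, 4, 15, 13]
r7 m[X7→φ4] = [11, 12, 17, 14]
r7 m[X7→φ5] = [11, 8, 14, 15]
r7 m[X0→φ0] = [5, 10, 4, 11]
r7 m[X0→φ1] = [8, 9, 8, 9]
r7 m[X0→φ2] = [13, 11, 12, 8]
r7 m[X5→φ2] = [0, 0, 0, 0]
r7 m[X3→φ3] = [0, 0, 0, 0]
r8 m[φ0→X6] = [10, 5, 10, 11]
r8 m[φ0→X0] = [8, 5, 8, 3]
r8 m[φ1→X12] = [14, 13, 15, 12]
r8 m[φ1→X7] = [8, 8, 8, 8]
r8 m[φ1→X0] = [5, 6, 4, 5]
r8 m[φ2→X0] = [0, 4, 0, 6]
r8 m[φ2→X5] = [12, 13, 13, 14]
r8 m[φ3→X6] = [0, 0, 1, 1]
r8 m[φ3→X3] = [12, 19, 13, 13]
r8 m[φ4→X7] = [3, 0, 6, 7]
r8 m[φ5→X7] = [3, 4, 9, 6]
r8 m[φ6→X6] = [8, 8, 1, 2]
r8 m[X6→φ0] = [8, 8, 2, 3]
r8 m[X6→φ3] = [18, 13, 11, 13]
r8 m[X6→φ6] = [10, 5, 11, 12]
r8 m[X12→φ1] = [0, 0, 0, 0]
r8 m[X7→φ1] = [6, 4, 15, 13]
r8 m[X7→φ4] = [11, 12, 17, 14]
r8 m[X7→φ5] = [11, 8, 14, 15]
r8 m[X0→φ0] = [5, 10, 4, 11]
r8 m[X0→φ1] = [8, 9, 8, 9]
r8 m[X0→φ2] = [13, 11, 12, 8]
r8 m[X5→φ2] = [0, 0, 0, 0]
r8 m[X3→φ3] = [0, 0, 0, 0]
fixed point reached at round 8
traceback from X6: (X6=2, X12=3, X7=1, X0=2, X5=0, X3=0), score=12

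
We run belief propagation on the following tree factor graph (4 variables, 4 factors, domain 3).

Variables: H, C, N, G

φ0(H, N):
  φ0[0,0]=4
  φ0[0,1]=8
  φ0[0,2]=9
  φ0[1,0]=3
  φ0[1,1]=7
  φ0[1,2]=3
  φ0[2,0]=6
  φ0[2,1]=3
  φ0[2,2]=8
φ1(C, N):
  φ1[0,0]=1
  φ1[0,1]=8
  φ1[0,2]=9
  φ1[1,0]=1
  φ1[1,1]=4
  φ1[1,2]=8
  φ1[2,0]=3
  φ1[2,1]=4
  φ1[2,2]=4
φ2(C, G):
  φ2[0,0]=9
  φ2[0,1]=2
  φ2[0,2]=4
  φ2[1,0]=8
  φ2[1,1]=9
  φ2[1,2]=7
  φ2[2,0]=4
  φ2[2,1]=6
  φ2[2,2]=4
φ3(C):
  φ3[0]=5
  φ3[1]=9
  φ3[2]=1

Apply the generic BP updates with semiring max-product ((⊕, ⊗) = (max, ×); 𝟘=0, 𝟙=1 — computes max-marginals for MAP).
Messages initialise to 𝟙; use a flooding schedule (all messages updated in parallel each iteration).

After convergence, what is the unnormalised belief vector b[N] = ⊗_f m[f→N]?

init: all messages = 𝟙 over 3 values
r1 m[φ0→H] = [9, 7, 8]
r1 m[φ0→N] = [6, 8, 9]
r1 m[φ1→C] = [9, 8, 4]
r1 m[φ1→N] = [3, 8, 9]
r1 m[φ2→C] = [9, 9, 6]
r1 m[φ2→G] = [9, 9, 7]
r1 m[φ3→C] = [5, 9, 1]
r1 m[H→φ0] = [1, 1, 1]
r1 m[C→φ1] = [1, 1, 1]
r1 m[C→φ2] = [1, 1, 1]
r1 m[C→φ3] = [1, 1, 1]
r1 m[N→φ0] = [1, 1, 1]
r1 m[N→φ1] = [1, 1, 1]
r1 m[G→φ2] = [1, 1, 1]
r2 m[φ0→H] = [9, 7, 8]
r2 m[φ0→N] = [6, 8, 9]
r2 m[φ1→C] = [9, 8, 4]
r2 m[φ1→N] = [3, 8, 9]
r2 m[φ2→C] = [9, 9, 6]
r2 m[φ2→G] = [9, 9, 7]
r2 m[φ3→C] = [5, 9, 1]
r2 m[H→φ0] = [1, 1, 1]
r2 m[C→φ1] = [45, 81, 6]
r2 m[C→φ2] = [45, 72, 4]
r2 m[C→φ3] = [81, 72, 24]
r2 m[N→φ0] = [3, 8, 9]
r2 m[N→φ1] = [6, 8, 9]
r2 m[G→φ2] = [1, 1, 1]
r3 m[φ0→H] = [81, 56, 72]
r3 m[φ0→N] = [6, 8, 9]
r3 m[φ1→C] = [81, 72, 36]
r3 m[φ1→N] = [81, 360, 648]
r3 m[φ2→C] = [9, 9, 6]
r3 m[φ2→G] = [576, 648, 504]
r3 m[φ3→C] = [5, 9, 1]
r3 m[H→φ0] = [1, 1, 1]
r3 m[C→φ1] = [45, 81, 6]
r3 m[C→φ2] = [45, 72, 4]
r3 m[C→φ3] = [81, 72, 24]
r3 m[N→φ0] = [3, 8, 9]
r3 m[N→φ1] = [6, 8, 9]
r3 m[G→φ2] = [1, 1, 1]
r4 m[φ0→H] = [81, 56, 72]
r4 m[φ0→N] = [6, 8, 9]
r4 m[φ1→C] = [81, 72, 36]
r4 m[φ1→N] = [81, 360, 648]
r4 m[φ2→C] = [9, 9, 6]
r4 m[φ2→G] = [576, 648, 504]
r4 m[φ3→C] = [5, 9, 1]
r4 m[H→φ0] = [1, 1, 1]
r4 m[C→φ1] = [45, 81, 6]
r4 m[C→φ2] = [405, 648, 36]
r4 m[C→φ3] = [729, 648, 216]
r4 m[N→φ0] = [81, 360, 648]
r4 m[N→φ1] = [6, 8, 9]
r4 m[G→φ2] = [1, 1, 1]
r5 m[φ0→H] = [5832, 2520, 5184]
r5 m[φ0→N] = [6, 8, 9]
r5 m[φ1→C] = [81, 72, 36]
r5 m[φ1→N] = [81, 360, 648]
r5 m[φ2→C] = [9, 9, 6]
r5 m[φ2→G] = [5184, 5832, 4536]
r5 m[φ3→C] = [5, 9, 1]
r5 m[H→φ0] = [1, 1, 1]
r5 m[C→φ1] = [45, 81, 6]
r5 m[C→φ2] = [405, 648, 36]
r5 m[C→φ3] = [729, 648, 216]
r5 m[N→φ0] = [81, 360, 648]
r5 m[N→φ1] = [6, 8, 9]
r5 m[G→φ2] = [1, 1, 1]
r6 m[φ0→H] = [5832, 2520, 5184]
r6 m[φ0→N] = [6, 8, 9]
r6 m[φ1→C] = [81, 72, 36]
r6 m[φ1→N] = [81, 360, 648]
r6 m[φ2→C] = [9, 9, 6]
r6 m[φ2→G] = [5184, 5832, 4536]
r6 m[φ3→C] = [5, 9, 1]
r6 m[H→φ0] = [1, 1, 1]
r6 m[C→φ1] = [45, 81, 6]
r6 m[C→φ2] = [405, 648, 36]
r6 m[C→φ3] = [729, 648, 216]
r6 m[N→φ0] = [81, 360, 648]
r6 m[N→φ1] = [6, 8, 9]
r6 m[G→φ2] = [1, 1, 1]
fixed point reached at round 6
b[N] = ⊗ incoming = [486, 2880, 5832]

b[N] = [486, 2880, 5832]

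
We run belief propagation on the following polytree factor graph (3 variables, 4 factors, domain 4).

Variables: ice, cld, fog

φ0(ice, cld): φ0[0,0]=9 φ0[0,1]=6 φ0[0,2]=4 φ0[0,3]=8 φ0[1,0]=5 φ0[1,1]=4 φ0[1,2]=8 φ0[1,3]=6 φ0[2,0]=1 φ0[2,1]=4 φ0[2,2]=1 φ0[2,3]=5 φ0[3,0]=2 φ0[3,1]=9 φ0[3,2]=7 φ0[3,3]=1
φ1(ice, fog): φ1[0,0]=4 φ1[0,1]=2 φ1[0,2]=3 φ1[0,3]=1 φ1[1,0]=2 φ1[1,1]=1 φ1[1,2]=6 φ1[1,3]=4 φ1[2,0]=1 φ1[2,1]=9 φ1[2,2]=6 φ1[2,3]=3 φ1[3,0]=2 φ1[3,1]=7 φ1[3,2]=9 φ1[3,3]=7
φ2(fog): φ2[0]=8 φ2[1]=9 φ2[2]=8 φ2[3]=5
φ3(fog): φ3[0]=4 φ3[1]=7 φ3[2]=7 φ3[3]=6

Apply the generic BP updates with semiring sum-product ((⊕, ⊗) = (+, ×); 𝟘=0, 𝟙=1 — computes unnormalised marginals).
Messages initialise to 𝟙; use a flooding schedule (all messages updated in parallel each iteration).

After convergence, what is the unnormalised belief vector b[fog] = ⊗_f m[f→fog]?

init: all messages = 𝟙 over 4 values
r1 m[φ0→ice] = [27, 23, 11, 19]
r1 m[φ0→cld] = [17, 23, 20, 20]
r1 m[φ1→ice] = [10, 13, 19, 25]
r1 m[φ1→fog] = [9, 19, 24, 15]
r1 m[φ2→fog] = [8, 9, 8, 5]
r1 m[φ3→fog] = [4, 7, 7, 6]
r1 m[ice→φ0] = [1, 1, 1, 1]
r1 m[ice→φ1] = [1, 1, 1, 1]
r1 m[cld→φ0] = [1, 1, 1, 1]
r1 m[fog→φ1] = [1, 1, 1, 1]
r1 m[fog→φ2] = [1, 1, 1, 1]
r1 m[fog→φ3] = [1, 1, 1, 1]
r2 m[φ0→ice] = [27, 23, 11, 19]
r2 m[φ0→cld] = [17, 23, 20, 20]
r2 m[φ1→ice] = [10, 13, 19, 25]
r2 m[φ1→fog] = [9, 19, 24, 15]
r2 m[φ2→fog] = [8, 9, 8, 5]
r2 m[φ3→fog] = [4, 7, 7, 6]
r2 m[ice→φ0] = [10, 13, 19, 25]
r2 m[ice→φ1] = [27, 23, 11, 19]
r2 m[cld→φ0] = [1, 1, 1, 1]
r2 m[fog→φ1] = [32, 63, 56, 30]
r2 m[fog→φ2] = [36, 133, 168, 90]
r2 m[fog→φ3] = [72, 171, 192, 75]
r3 m[φ0→ice] = [27, 23, 11, 19]
r3 m[φ0→cld] = [224, 413, 338, 278]
r3 m[φ1→ice] = [452, 583, 1025, 1219]
r3 m[φ1→fog] = [203, 309, 456, 285]
r3 m[φ2→fog] = [8, 9, 8, 5]
r3 m[φ3→fog] = [4, 7, 7, 6]
r3 m[ice→φ0] = [10, 13, 19, 25]
r3 m[ice→φ1] = [27, 23, 11, 19]
r3 m[cld→φ0] = [1, 1, 1, 1]
r3 m[fog→φ1] = [32, 63, 56, 30]
r3 m[fog→φ2] = [36, 133, 168, 90]
r3 m[fog→φ3] = [72, 171, 192, 75]
r4 m[φ0→ice] = [27, 23, 11, 19]
r4 m[φ0→cld] = [224, 413, 338, 278]
r4 m[φ1→ice] = [452, 583, 1025, 1219]
r4 m[φ1→fog] = [203, 309, 456, 285]
r4 m[φ2→fog] = [8, 9, 8, 5]
r4 m[φ3→fog] = [4, 7, 7, 6]
r4 m[ice→φ0] = [452, 583, 1025, 1219]
r4 m[ice→φ1] = [27, 23, 11, 19]
r4 m[cld→φ0] = [1, 1, 1, 1]
r4 m[fog→φ1] = [32, 63, 56, 30]
r4 m[fog→φ2] = [812, 2163, 3192, 1710]
r4 m[fog→φ3] = [1624, 2781, 3648, 1425]
r5 m[φ0→ice] = [27, 23, 11, 19]
r5 m[φ0→cld] = [10446, 20115, 16030, 13458]
r5 m[φ1→ice] = [452, 583, 1025, 1219]
r5 m[φ1→fog] = [203, 309, 456, 285]
r5 m[φ2→fog] = [8, 9, 8, 5]
r5 m[φ3→fog] = [4, 7, 7, 6]
r5 m[ice→φ0] = [452, 583, 1025, 1219]
r5 m[ice→φ1] = [27, 23, 11, 19]
r5 m[cld→φ0] = [1, 1, 1, 1]
r5 m[fog→φ1] = [32, 63, 56, 30]
r5 m[fog→φ2] = [812, 2163, 3192, 1710]
r5 m[fog→φ3] = [1624, 2781, 3648, 1425]
r6 m[φ0→ice] = [27, 23, 11, 19]
r6 m[φ0→cld] = [10446, 20115, 16030, 13458]
r6 m[φ1→ice] = [452, 583, 1025, 1219]
r6 m[φ1→fog] = [203, 309, 456, 285]
r6 m[φ2→fog] = [8, 9, 8, 5]
r6 m[φ3→fog] = [4, 7, 7, 6]
r6 m[ice→φ0] = [452, 583, 1025, 1219]
r6 m[ice→φ1] = [27, 23, 11, 19]
r6 m[cld→φ0] = [1, 1, 1, 1]
r6 m[fog→φ1] = [32, 63, 56, 30]
r6 m[fog→φ2] = [812, 2163, 3192, 1710]
r6 m[fog→φ3] = [1624, 2781, 3648, 1425]
fixed point reached at round 6
b[fog] = ⊗ incoming = [6496, 19467, 25536, 8550]

b[fog] = [6496, 19467, 25536, 8550]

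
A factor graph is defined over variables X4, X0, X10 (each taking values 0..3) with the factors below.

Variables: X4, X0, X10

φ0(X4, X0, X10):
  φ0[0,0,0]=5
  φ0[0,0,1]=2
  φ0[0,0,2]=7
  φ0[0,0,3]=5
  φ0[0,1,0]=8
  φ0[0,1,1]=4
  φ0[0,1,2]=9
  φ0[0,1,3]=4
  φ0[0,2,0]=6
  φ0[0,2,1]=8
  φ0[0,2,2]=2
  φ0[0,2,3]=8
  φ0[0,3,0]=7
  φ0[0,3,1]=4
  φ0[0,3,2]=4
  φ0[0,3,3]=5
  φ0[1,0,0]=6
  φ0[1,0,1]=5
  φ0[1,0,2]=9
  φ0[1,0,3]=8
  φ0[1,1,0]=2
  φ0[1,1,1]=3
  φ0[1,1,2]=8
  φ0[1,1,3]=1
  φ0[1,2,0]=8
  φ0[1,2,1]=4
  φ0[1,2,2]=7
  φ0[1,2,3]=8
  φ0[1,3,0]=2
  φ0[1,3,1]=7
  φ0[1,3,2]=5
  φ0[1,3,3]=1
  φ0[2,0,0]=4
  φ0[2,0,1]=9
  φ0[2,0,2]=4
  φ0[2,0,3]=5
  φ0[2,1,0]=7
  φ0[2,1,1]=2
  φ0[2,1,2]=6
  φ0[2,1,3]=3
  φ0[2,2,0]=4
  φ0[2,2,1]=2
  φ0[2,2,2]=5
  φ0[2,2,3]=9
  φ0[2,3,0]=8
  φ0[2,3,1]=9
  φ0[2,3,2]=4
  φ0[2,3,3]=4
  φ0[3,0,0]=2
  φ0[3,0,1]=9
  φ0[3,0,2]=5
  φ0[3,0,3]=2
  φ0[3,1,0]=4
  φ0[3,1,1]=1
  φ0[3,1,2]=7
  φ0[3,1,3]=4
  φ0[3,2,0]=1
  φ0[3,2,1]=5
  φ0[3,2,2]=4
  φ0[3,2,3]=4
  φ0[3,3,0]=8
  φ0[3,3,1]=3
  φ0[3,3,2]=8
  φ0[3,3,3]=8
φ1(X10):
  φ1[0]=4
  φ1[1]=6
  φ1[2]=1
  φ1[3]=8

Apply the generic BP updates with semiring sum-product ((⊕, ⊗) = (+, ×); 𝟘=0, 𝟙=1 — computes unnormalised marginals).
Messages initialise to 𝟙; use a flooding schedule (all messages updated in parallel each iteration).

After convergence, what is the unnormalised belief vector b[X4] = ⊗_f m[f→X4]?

b[X4] = [410, 359, 411, 336]

init: all messages = 𝟙 over 4 values
r1 m[φ0→X4] = [88, 84, 85, 75]
r1 m[φ0→X0] = [87, 73, 85, 87]
r1 m[φ0→X10] = [82, 77, 94, 79]
r1 m[φ1→X10] = [4, 6, 1, 8]
r1 m[X4→φ0] = [1, 1, 1, 1]
r1 m[X0→φ0] = [1, 1, 1, 1]
r1 m[X10→φ0] = [1, 1, 1, 1]
r1 m[X10→φ1] = [1, 1, 1, 1]
r2 m[φ0→X4] = [88, 84, 85, 75]
r2 m[φ0→X0] = [87, 73, 85, 87]
r2 m[φ0→X10] = [82, 77, 94, 79]
r2 m[φ1→X10] = [4, 6, 1, 8]
r2 m[X4→φ0] = [1, 1, 1, 1]
r2 m[X0→φ0] = [1, 1, 1, 1]
r2 m[X10→φ0] = [4, 6, 1, 8]
r2 m[X10→φ1] = [82, 77, 94, 79]
r3 m[φ0→X4] = [410, 359, 411, 336]
r3 m[φ0→X0] = [403, 270, 440, 403]
r3 m[φ0→X10] = [82, 77, 94, 79]
r3 m[φ1→X10] = [4, 6, 1, 8]
r3 m[X4→φ0] = [1, 1, 1, 1]
r3 m[X0→φ0] = [1, 1, 1, 1]
r3 m[X10→φ0] = [4, 6, 1, 8]
r3 m[X10→φ1] = [82, 77, 94, 79]
r4 m[φ0→X4] = [410, 359, 411, 336]
r4 m[φ0→X0] = [403, 270, 440, 403]
r4 m[φ0→X10] = [82, 77, 94, 79]
r4 m[φ1→X10] = [4, 6, 1, 8]
r4 m[X4→φ0] = [1, 1, 1, 1]
r4 m[X0→φ0] = [1, 1, 1, 1]
r4 m[X10→φ0] = [4, 6, 1, 8]
r4 m[X10→φ1] = [82, 77, 94, 79]
fixed point reached at round 4
b[X4] = ⊗ incoming = [410, 359, 411, 336]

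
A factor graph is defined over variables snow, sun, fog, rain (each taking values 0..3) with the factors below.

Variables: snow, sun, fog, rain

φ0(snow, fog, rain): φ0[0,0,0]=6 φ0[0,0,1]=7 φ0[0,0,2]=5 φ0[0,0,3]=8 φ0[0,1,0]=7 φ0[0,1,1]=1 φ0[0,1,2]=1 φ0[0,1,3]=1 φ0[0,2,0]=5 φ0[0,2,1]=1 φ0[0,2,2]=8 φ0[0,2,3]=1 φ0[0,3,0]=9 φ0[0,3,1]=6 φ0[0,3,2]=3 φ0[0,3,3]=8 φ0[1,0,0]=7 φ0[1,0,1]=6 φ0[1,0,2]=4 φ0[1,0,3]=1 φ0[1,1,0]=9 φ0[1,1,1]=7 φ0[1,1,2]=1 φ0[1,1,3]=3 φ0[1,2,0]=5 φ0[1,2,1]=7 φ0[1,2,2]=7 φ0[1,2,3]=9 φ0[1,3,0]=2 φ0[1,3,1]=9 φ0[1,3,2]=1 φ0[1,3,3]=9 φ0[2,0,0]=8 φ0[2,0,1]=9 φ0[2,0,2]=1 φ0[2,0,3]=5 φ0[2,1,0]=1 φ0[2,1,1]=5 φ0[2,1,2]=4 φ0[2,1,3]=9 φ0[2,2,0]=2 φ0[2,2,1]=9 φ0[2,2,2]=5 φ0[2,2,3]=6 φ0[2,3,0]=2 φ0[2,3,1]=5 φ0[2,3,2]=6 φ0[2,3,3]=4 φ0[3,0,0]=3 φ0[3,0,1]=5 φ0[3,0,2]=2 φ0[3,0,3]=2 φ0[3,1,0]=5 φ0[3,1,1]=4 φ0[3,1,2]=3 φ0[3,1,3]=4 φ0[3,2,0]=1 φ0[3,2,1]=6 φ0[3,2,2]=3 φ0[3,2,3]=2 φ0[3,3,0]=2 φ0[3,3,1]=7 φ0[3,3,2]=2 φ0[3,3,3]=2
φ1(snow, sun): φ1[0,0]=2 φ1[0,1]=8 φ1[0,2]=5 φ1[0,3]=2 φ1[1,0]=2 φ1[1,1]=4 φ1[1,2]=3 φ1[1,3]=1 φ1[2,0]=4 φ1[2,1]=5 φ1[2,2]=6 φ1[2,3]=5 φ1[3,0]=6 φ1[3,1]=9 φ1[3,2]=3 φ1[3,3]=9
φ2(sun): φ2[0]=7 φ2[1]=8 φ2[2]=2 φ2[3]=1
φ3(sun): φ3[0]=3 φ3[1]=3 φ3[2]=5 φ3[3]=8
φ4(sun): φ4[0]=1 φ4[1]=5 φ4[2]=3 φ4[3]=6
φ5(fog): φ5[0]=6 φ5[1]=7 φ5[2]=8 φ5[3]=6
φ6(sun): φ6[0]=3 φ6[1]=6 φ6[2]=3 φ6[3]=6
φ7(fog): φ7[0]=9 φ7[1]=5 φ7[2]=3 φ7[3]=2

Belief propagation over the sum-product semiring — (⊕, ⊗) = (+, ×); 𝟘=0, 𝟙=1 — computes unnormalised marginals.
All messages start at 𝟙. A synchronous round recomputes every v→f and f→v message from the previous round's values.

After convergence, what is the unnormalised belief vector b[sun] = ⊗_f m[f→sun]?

init: all messages = 𝟙 over 4 values
r1 m[φ0→snow] = [77, 87, 81, 53]
r1 m[φ0→fog] = [79, 65, 77, 77]
r1 m[φ0→rain] = [74, 94, 56, 74]
r1 m[φ1→snow] = [17, 10, 20, 27]
r1 m[φ1→sun] = [14, 26, 17, 17]
r1 m[φ2→sun] = [7, 8, 2, 1]
r1 m[φ3→sun] = [3, 3, 5, 8]
r1 m[φ4→sun] = [1, 5, 3, 6]
r1 m[φ5→fog] = [6, 7, 8, 6]
r1 m[φ6→sun] = [3, 6, 3, 6]
r1 m[φ7→fog] = [9, 5, 3, 2]
r1 m[snow→φ0] = [1, 1, 1, 1]
r1 m[snow→φ1] = [1, 1, 1, 1]
r1 m[sun→φ1] = [1, 1, 1, 1]
r1 m[sun→φ2] = [1, 1, 1, 1]
r1 m[sun→φ3] = [1, 1, 1, 1]
r1 m[sun→φ4] = [1, 1, 1, 1]
r1 m[sun→φ6] = [1, 1, 1, 1]
r1 m[fog→φ0] = [1, 1, 1, 1]
r1 m[fog→φ5] = [1, 1, 1, 1]
r1 m[fog→φ7] = [1, 1, 1, 1]
r1 m[rain→φ0] = [1, 1, 1, 1]
r2 m[φ0→snow] = [77, 87, 81, 53]
r2 m[φ0→fog] = [79, 65, 77, 77]
r2 m[φ0→rain] = [74, 94, 56, 74]
r2 m[φ1→snow] = [17, 10, 20, 27]
r2 m[φ1→sun] = [14, 26, 17, 17]
r2 m[φ2→sun] = [7, 8, 2, 1]
r2 m[φ3→sun] = [3, 3, 5, 8]
r2 m[φ4→sun] = [1, 5, 3, 6]
r2 m[φ5→fog] = [6, 7, 8, 6]
r2 m[φ6→sun] = [3, 6, 3, 6]
r2 m[φ7→fog] = [9, 5, 3, 2]
r2 m[snow→φ0] = [17, 10, 20, 27]
r2 m[snow→φ1] = [77, 87, 81, 53]
r2 m[sun→φ1] = [63, 720, 90, 288]
r2 m[sun→φ2] = [126, 2340, 765, 4896]
r2 m[sun→φ3] = [294, 6240, 306, 612]
r2 m[sun→φ4] = [882, 3744, 510, 816]
r2 m[sun→φ6] = [294, 3120, 510, 816]
r2 m[fog→φ0] = [54, 35, 24, 12]
r2 m[fog→φ5] = [711, 325, 231, 154]
r2 m[fog→φ7] = [474, 455, 616, 462]
r2 m[rain→φ0] = [1, 1, 1, 1]
r3 m[φ0→snow] = [2426, 2596, 2639, 1652]
r3 m[φ0→fog] = [1406, 1182, 1299, 1343]
r3 m[φ0→rain] = [43094, 53069, 29434, 38989]
r3 m[φ1→snow] = [6912, 3564, 5832, 9720]
r3 m[φ1→sun] = [970, 1846, 1291, 1123]
r3 m[φ2→sun] = [7, 8, 2, 1]
r3 m[φ3→sun] = [3, 3, 5, 8]
r3 m[φ4→sun] = [1, 5, 3, 6]
r3 m[φ5→fog] = [6, 7, 8, 6]
r3 m[φ6→sun] = [3, 6, 3, 6]
r3 m[φ7→fog] = [9, 5, 3, 2]
r3 m[snow→φ0] = [17, 10, 20, 27]
r3 m[snow→φ1] = [77, 87, 81, 53]
r3 m[sun→φ1] = [63, 720, 90, 288]
r3 m[sun→φ2] = [126, 2340, 765, 4896]
r3 m[sun→φ3] = [294, 6240, 306, 612]
r3 m[sun→φ4] = [882, 3744, 510, 816]
r3 m[sun→φ6] = [294, 3120, 510, 816]
r3 m[fog→φ0] = [54, 35, 24, 12]
r3 m[fog→φ5] = [711, 325, 231, 154]
r3 m[fog→φ7] = [474, 455, 616, 462]
r3 m[rain→φ0] = [1, 1, 1, 1]
r4 m[φ0→snow] = [2426, 2596, 2639, 1652]
r4 m[φ0→fog] = [1406, 1182, 1299, 1343]
r4 m[φ0→rain] = [43094, 53069, 29434, 38989]
r4 m[φ1→snow] = [6912, 3564, 5832, 9720]
r4 m[φ1→sun] = [970, 1846, 1291, 1123]
r4 m[φ2→sun] = [7, 8, 2, 1]
r4 m[φ3→sun] = [3, 3, 5, 8]
r4 m[φ4→sun] = [1, 5, 3, 6]
r4 m[φ5→fog] = [6, 7, 8, 6]
r4 m[φ6→sun] = [3, 6, 3, 6]
r4 m[φ7→fog] = [9, 5, 3, 2]
r4 m[snow→φ0] = [6912, 3564, 5832, 9720]
r4 m[snow→φ1] = [2426, 2596, 2639, 1652]
r4 m[sun→φ1] = [63, 720, 90, 288]
r4 m[sun→φ2] = [8730, 166140, 58095, 323424]
r4 m[sun→φ3] = [20370, 443040, 23238, 40428]
r4 m[sun→φ4] = [61110, 265824, 38730, 53904]
r4 m[sun→φ6] = [20370, 221520, 38730, 53904]
r4 m[fog→φ0] = [54, 35, 24, 12]
r4 m[fog→φ5] = [12654, 5910, 3897, 2686]
r4 m[fog→φ7] = [8436, 8274, 10392, 8058]
r4 m[rain→φ0] = [1, 1, 1, 1]
r5 m[φ0→snow] = [2426, 2596, 2639, 1652]
r5 m[φ0→fog] = [494640, 406728, 448416, 480060]
r5 m[φ0→rain] = [15377580, 18195732, 10474812, 13420620]
r5 m[φ1→snow] = [6912, 3564, 5832, 9720]
r5 m[φ1→sun] = [30512, 57855, 40708, 35511]
r5 m[φ2→sun] = [7, 8, 2, 1]
r5 m[φ3→sun] = [3, 3, 5, 8]
r5 m[φ4→sun] = [1, 5, 3, 6]
r5 m[φ5→fog] = [6, 7, 8, 6]
r5 m[φ6→sun] = [3, 6, 3, 6]
r5 m[φ7→fog] = [9, 5, 3, 2]
r5 m[snow→φ0] = [6912, 3564, 5832, 9720]
r5 m[snow→φ1] = [2426, 2596, 2639, 1652]
r5 m[sun→φ1] = [63, 720, 90, 288]
r5 m[sun→φ2] = [8730, 166140, 58095, 323424]
r5 m[sun→φ3] = [20370, 443040, 23238, 40428]
r5 m[sun→φ4] = [61110, 265824, 38730, 53904]
r5 m[sun→φ6] = [20370, 221520, 38730, 53904]
r5 m[fog→φ0] = [54, 35, 24, 12]
r5 m[fog→φ5] = [12654, 5910, 3897, 2686]
r5 m[fog→φ7] = [8436, 8274, 10392, 8058]
r5 m[rain→φ0] = [1, 1, 1, 1]
r6 m[φ0→snow] = [2426, 2596, 2639, 1652]
r6 m[φ0→fog] = [494640, 406728, 448416, 480060]
r6 m[φ0→rain] = [15377580, 18195732, 10474812, 13420620]
r6 m[φ1→snow] = [6912, 3564, 5832, 9720]
r6 m[φ1→sun] = [30512, 57855, 40708, 35511]
r6 m[φ2→sun] = [7, 8, 2, 1]
r6 m[φ3→sun] = [3, 3, 5, 8]
r6 m[φ4→sun] = [1, 5, 3, 6]
r6 m[φ5→fog] = [6, 7, 8, 6]
r6 m[φ6→sun] = [3, 6, 3, 6]
r6 m[φ7→fog] = [9, 5, 3, 2]
r6 m[snow→φ0] = [6912, 3564, 5832, 9720]
r6 m[snow→φ1] = [2426, 2596, 2639, 1652]
r6 m[sun→φ1] = [63, 720, 90, 288]
r6 m[sun→φ2] = [274608, 5206950, 1831860, 10227168]
r6 m[sun→φ3] = [640752, 13885200, 732744, 1278396]
r6 m[sun→φ4] = [1922256, 8331120, 1221240, 1704528]
r6 m[sun→φ6] = [640752, 6942600, 1221240, 1704528]
r6 m[fog→φ0] = [54, 35, 24, 12]
r6 m[fog→φ5] = [4451760, 2033640, 1345248, 960120]
r6 m[fog→φ7] = [2967840, 2847096, 3587328, 2880360]
r6 m[rain→φ0] = [1, 1, 1, 1]
r7 m[φ0→snow] = [2426, 2596, 2639, 1652]
r7 m[φ0→fog] = [494640, 406728, 448416, 480060]
r7 m[φ0→rain] = [15377580, 18195732, 10474812, 13420620]
r7 m[φ1→snow] = [6912, 3564, 5832, 9720]
r7 m[φ1→sun] = [30512, 57855, 40708, 35511]
r7 m[φ2→sun] = [7, 8, 2, 1]
r7 m[φ3→sun] = [3, 3, 5, 8]
r7 m[φ4→sun] = [1, 5, 3, 6]
r7 m[φ5→fog] = [6, 7, 8, 6]
r7 m[φ6→sun] = [3, 6, 3, 6]
r7 m[φ7→fog] = [9, 5, 3, 2]
r7 m[snow→φ0] = [6912, 3564, 5832, 9720]
r7 m[snow→φ1] = [2426, 2596, 2639, 1652]
r7 m[sun→φ1] = [63, 720, 90, 288]
r7 m[sun→φ2] = [274608, 5206950, 1831860, 10227168]
r7 m[sun→φ3] = [640752, 13885200, 732744, 1278396]
r7 m[sun→φ4] = [1922256, 8331120, 1221240, 1704528]
r7 m[sun→φ6] = [640752, 6942600, 1221240, 1704528]
r7 m[fog→φ0] = [54, 35, 24, 12]
r7 m[fog→φ5] = [4451760, 2033640, 1345248, 960120]
r7 m[fog→φ7] = [2967840, 2847096, 3587328, 2880360]
r7 m[rain→φ0] = [1, 1, 1, 1]
fixed point reached at round 7
b[sun] = ⊗ incoming = [1922256, 41655600, 3663720, 10227168]

b[sun] = [1922256, 41655600, 3663720, 10227168]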